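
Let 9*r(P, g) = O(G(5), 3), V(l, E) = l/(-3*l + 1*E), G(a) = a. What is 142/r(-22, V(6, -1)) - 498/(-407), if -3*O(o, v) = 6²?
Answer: -85695/814 ≈ -105.28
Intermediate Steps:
V(l, E) = l/(E - 3*l) (V(l, E) = l/(-3*l + E) = l/(E - 3*l))
O(o, v) = -12 (O(o, v) = -⅓*6² = -⅓*36 = -12)
r(P, g) = -4/3 (r(P, g) = (⅑)*(-12) = -4/3)
142/r(-22, V(6, -1)) - 498/(-407) = 142/(-4/3) - 498/(-407) = 142*(-¾) - 498*(-1/407) = -213/2 + 498/407 = -85695/814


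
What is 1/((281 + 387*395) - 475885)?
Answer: -1/322739 ≈ -3.0985e-6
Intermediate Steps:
1/((281 + 387*395) - 475885) = 1/((281 + 152865) - 475885) = 1/(153146 - 475885) = 1/(-322739) = -1/322739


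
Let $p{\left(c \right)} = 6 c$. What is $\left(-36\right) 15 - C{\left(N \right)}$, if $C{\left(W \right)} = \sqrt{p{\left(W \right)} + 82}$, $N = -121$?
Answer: $-540 - 2 i \sqrt{161} \approx -540.0 - 25.377 i$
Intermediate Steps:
$C{\left(W \right)} = \sqrt{82 + 6 W}$ ($C{\left(W \right)} = \sqrt{6 W + 82} = \sqrt{82 + 6 W}$)
$\left(-36\right) 15 - C{\left(N \right)} = \left(-36\right) 15 - \sqrt{82 + 6 \left(-121\right)} = -540 - \sqrt{82 - 726} = -540 - \sqrt{-644} = -540 - 2 i \sqrt{161}$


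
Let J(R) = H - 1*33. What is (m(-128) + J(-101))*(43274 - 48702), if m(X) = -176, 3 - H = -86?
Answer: 651360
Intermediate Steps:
H = 89 (H = 3 - 1*(-86) = 3 + 86 = 89)
J(R) = 56 (J(R) = 89 - 1*33 = 89 - 33 = 56)
(m(-128) + J(-101))*(43274 - 48702) = (-176 + 56)*(43274 - 48702) = -120*(-5428) = 651360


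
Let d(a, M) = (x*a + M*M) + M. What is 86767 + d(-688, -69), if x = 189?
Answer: -38573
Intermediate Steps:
d(a, M) = M + M**2 + 189*a (d(a, M) = (189*a + M*M) + M = (189*a + M**2) + M = (M**2 + 189*a) + M = M + M**2 + 189*a)
86767 + d(-688, -69) = 86767 + (-69 + (-69)**2 + 189*(-688)) = 86767 + (-69 + 4761 - 130032) = 86767 - 125340 = -38573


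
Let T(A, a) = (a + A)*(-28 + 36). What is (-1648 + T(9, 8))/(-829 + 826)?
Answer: 504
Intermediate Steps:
T(A, a) = 8*A + 8*a (T(A, a) = (A + a)*8 = 8*A + 8*a)
(-1648 + T(9, 8))/(-829 + 826) = (-1648 + (8*9 + 8*8))/(-829 + 826) = (-1648 + (72 + 64))/(-3) = (-1648 + 136)*(-⅓) = -1512*(-⅓) = 504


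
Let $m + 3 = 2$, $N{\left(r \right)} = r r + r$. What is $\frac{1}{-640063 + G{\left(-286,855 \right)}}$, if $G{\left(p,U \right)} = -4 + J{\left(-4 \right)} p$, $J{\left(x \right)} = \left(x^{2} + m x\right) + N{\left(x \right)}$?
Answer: $- \frac{1}{649219} \approx -1.5403 \cdot 10^{-6}$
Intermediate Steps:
$N{\left(r \right)} = r + r^{2}$ ($N{\left(r \right)} = r^{2} + r = r + r^{2}$)
$m = -1$ ($m = -3 + 2 = -1$)
$J{\left(x \right)} = x^{2} - x + x \left(1 + x\right)$ ($J{\left(x \right)} = \left(x^{2} - x\right) + x \left(1 + x\right) = x^{2} - x + x \left(1 + x\right)$)
$G{\left(p,U \right)} = -4 + 32 p$ ($G{\left(p,U \right)} = -4 + 2 \left(-4\right)^{2} p = -4 + 2 \cdot 16 p = -4 + 32 p$)
$\frac{1}{-640063 + G{\left(-286,855 \right)}} = \frac{1}{-640063 + \left(-4 + 32 \left(-286\right)\right)} = \frac{1}{-640063 - 9156} = \frac{1}{-649219} = - \frac{1}{649219}$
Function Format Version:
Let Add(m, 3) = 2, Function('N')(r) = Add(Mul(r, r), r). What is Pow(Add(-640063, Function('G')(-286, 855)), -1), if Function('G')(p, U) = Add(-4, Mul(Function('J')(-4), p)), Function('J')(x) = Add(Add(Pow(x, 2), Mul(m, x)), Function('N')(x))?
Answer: Rational(-1, 649219) ≈ -1.5403e-6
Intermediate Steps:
Function('N')(r) = Add(r, Pow(r, 2)) (Function('N')(r) = Add(Pow(r, 2), r) = Add(r, Pow(r, 2)))
m = -1 (m = Add(-3, 2) = -1)
Function('J')(x) = Add(Pow(x, 2), Mul(-1, x), Mul(x, Add(1, x))) (Function('J')(x) = Add(Add(Pow(x, 2), Mul(-1, x)), Mul(x, Add(1, x))) = Add(Pow(x, 2), Mul(-1, x), Mul(x, Add(1, x))))
Function('G')(p, U) = Add(-4, Mul(32, p)) (Function('G')(p, U) = Add(-4, Mul(Mul(2, Pow(-4, 2)), p)) = Add(-4, Mul(Mul(2, 16), p)) = Add(-4, Mul(32, p)))
Pow(Add(-640063, Function('G')(-286, 855)), -1) = Pow(Add(-640063, Add(-4, Mul(32, -286))), -1) = Pow(Add(-640063, Add(-4, -9152)), -1) = Pow(Add(-640063, -9156), -1) = Pow(-649219, -1) = Rational(-1, 649219)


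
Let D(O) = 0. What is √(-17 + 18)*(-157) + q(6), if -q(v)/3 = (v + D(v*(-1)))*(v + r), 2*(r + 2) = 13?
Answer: -346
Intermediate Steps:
r = 9/2 (r = -2 + (½)*13 = -2 + 13/2 = 9/2 ≈ 4.5000)
q(v) = -3*v*(9/2 + v) (q(v) = -3*(v + 0)*(v + 9/2) = -3*v*(9/2 + v))
√(-17 + 18)*(-157) + q(6) = √(-17 + 18)*(-157) + (3/2)*6*(-9 - 2*6) = √1*(-157) + (3/2)*6*(-9 - 12) = 1*(-157) + (3/2)*6*(-21) = -157 - 189 = -346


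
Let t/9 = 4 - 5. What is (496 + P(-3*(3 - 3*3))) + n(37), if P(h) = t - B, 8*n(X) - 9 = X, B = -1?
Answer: 1975/4 ≈ 493.75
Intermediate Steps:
t = -9 (t = 9*(4 - 5) = 9*(-1) = -9)
n(X) = 9/8 + X/8
P(h) = -8 (P(h) = -9 - 1*(-1) = -9 + 1 = -8)
(496 + P(-3*(3 - 3*3))) + n(37) = (496 - 8) + (9/8 + (⅛)*37) = 488 + (9/8 + 37/8) = 488 + 23/4 = 1975/4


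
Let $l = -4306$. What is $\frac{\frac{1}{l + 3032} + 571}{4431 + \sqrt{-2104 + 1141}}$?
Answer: $\frac{153492583}{1191173256} - \frac{727453 i \sqrt{107}}{8338212792} \approx 0.12886 - 0.00090245 i$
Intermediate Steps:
$\frac{\frac{1}{l + 3032} + 571}{4431 + \sqrt{-2104 + 1141}} = \frac{\frac{1}{-4306 + 3032} + 571}{4431 + \sqrt{-2104 + 1141}} = \frac{\frac{1}{-1274} + 571}{4431 + \sqrt{-963}} = \frac{- \frac{1}{1274} + 571}{4431 + 3 i \sqrt{107}} = \frac{727453}{1274 \left(4431 + 3 i \sqrt{107}\right)}$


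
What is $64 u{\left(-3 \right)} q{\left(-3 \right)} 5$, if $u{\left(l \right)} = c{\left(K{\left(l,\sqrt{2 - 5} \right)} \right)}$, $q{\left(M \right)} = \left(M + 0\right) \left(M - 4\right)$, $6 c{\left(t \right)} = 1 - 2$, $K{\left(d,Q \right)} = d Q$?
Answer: $-1120$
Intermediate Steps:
$K{\left(d,Q \right)} = Q d$
$c{\left(t \right)} = - \frac{1}{6}$ ($c{\left(t \right)} = \frac{1 - 2}{6} = \frac{1}{6} \left(-1\right) = - \frac{1}{6}$)
$q{\left(M \right)} = M \left(-4 + M\right)$
$u{\left(l \right)} = - \frac{1}{6}$
$64 u{\left(-3 \right)} q{\left(-3 \right)} 5 = 64 - \frac{\left(-3\right) \left(-4 - 3\right)}{6} \cdot 5 = 64 - \frac{\left(-3\right) \left(-7\right)}{6} \cdot 5 = 64 \left(- \frac{1}{6}\right) 21 \cdot 5 = 64 \left(\left(- \frac{7}{2}\right) 5\right) = 64 \left(- \frac{35}{2}\right) = -1120$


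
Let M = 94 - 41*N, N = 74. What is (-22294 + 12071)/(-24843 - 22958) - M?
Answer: 140545163/47801 ≈ 2940.2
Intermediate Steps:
M = -2940 (M = 94 - 41*74 = 94 - 3034 = -2940)
(-22294 + 12071)/(-24843 - 22958) - M = (-22294 + 12071)/(-24843 - 22958) - 1*(-2940) = -10223/(-47801) + 2940 = -10223*(-1/47801) + 2940 = 10223/47801 + 2940 = 140545163/47801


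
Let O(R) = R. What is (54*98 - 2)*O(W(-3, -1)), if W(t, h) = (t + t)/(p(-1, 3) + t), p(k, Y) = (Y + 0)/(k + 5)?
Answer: 42320/3 ≈ 14107.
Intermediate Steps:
p(k, Y) = Y/(5 + k)
W(t, h) = 2*t/(¾ + t) (W(t, h) = (t + t)/(3/(5 - 1) + t) = (2*t)/(3/4 + t) = (2*t)/(3*(¼) + t) = (2*t)/(¾ + t) = 2*t/(¾ + t))
(54*98 - 2)*O(W(-3, -1)) = (54*98 - 2)*(8*(-3)/(3 + 4*(-3))) = (5292 - 2)*(8*(-3)/(3 - 12)) = 5290*(8*(-3)/(-9)) = 5290*(8*(-3)*(-⅑)) = 5290*(8/3) = 42320/3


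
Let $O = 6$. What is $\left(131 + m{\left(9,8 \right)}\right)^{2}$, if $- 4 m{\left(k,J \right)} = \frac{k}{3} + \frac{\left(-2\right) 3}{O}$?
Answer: $\frac{68121}{4} \approx 17030.0$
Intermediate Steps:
$m{\left(k,J \right)} = \frac{1}{4} - \frac{k}{12}$ ($m{\left(k,J \right)} = - \frac{\frac{k}{3} + \frac{\left(-2\right) 3}{6}}{4} = - \frac{k \frac{1}{3} - 1}{4} = - \frac{\frac{k}{3} - 1}{4} = - \frac{-1 + \frac{k}{3}}{4} = \frac{1}{4} - \frac{k}{12}$)
$\left(131 + m{\left(9,8 \right)}\right)^{2} = \left(131 + \left(\frac{1}{4} - \frac{3}{4}\right)\right)^{2} = \left(131 - \frac{1}{2}\right)^{2} = \left(\frac{261}{2}\right)^{2} = \frac{68121}{4}$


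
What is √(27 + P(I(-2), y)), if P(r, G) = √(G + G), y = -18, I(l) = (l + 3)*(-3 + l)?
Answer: √(27 + 6*I) ≈ 5.2277 + 0.57386*I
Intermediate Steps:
I(l) = (-3 + l)*(3 + l) (I(l) = (3 + l)*(-3 + l) = (-3 + l)*(3 + l))
P(r, G) = √2*√G (P(r, G) = √(2*G) = √2*√G)
√(27 + P(I(-2), y)) = √(27 + √2*√(-18)) = √(27 + √2*(3*I*√2)) = √(27 + 6*I)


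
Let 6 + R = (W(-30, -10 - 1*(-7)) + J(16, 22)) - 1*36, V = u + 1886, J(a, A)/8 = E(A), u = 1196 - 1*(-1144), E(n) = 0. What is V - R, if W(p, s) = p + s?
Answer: 4301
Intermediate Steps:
u = 2340 (u = 1196 + 1144 = 2340)
J(a, A) = 0 (J(a, A) = 8*0 = 0)
V = 4226 (V = 2340 + 1886 = 4226)
R = -75 (R = -6 + (((-30 + (-10 - 1*(-7))) + 0) - 1*36) = -6 + (((-30 + (-10 + 7)) + 0) - 36) = -6 + (((-30 - 3) + 0) - 36) = -6 + ((-33 + 0) - 36) = -6 + (-33 - 36) = -6 - 69 = -75)
V - R = 4226 - 1*(-75) = 4226 + 75 = 4301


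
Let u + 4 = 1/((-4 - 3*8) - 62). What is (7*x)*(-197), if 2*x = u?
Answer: 497819/180 ≈ 2765.7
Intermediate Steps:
u = -361/90 (u = -4 + 1/((-4 - 3*8) - 62) = -4 + 1/((-4 - 24) - 62) = -4 + 1/(-28 - 62) = -4 + 1/(-90) = -4 - 1/90 = -361/90 ≈ -4.0111)
x = -361/180 (x = (1/2)*(-361/90) = -361/180 ≈ -2.0056)
(7*x)*(-197) = (7*(-361/180))*(-197) = -2527/180*(-197) = 497819/180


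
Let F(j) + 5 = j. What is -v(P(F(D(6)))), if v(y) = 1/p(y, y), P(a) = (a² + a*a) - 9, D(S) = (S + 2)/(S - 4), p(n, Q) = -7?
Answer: ⅐ ≈ 0.14286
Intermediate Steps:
D(S) = (2 + S)/(-4 + S)
F(j) = -5 + j
P(a) = -9 + 2*a² (P(a) = (a² + a²) - 9 = 2*a² - 9 = -9 + 2*a²)
v(y) = -⅐ (v(y) = 1/(-7) = -⅐)
-v(P(F(D(6)))) = -1*(-⅐) = ⅐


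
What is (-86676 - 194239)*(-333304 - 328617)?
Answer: 185943537715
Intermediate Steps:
(-86676 - 194239)*(-333304 - 328617) = -280915*(-661921) = 185943537715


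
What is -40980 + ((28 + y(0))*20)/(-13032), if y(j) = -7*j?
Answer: -66756490/1629 ≈ -40980.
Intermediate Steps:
-40980 + ((28 + y(0))*20)/(-13032) = -40980 + ((28 - 7*0)*20)/(-13032) = -40980 + ((28 + 0)*20)*(-1/13032) = -40980 + (28*20)*(-1/13032) = -40980 + 560*(-1/13032) = -40980 - 70/1629 = -66756490/1629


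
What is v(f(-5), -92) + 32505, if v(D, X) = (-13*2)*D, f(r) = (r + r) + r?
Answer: 32895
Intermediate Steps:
f(r) = 3*r (f(r) = 2*r + r = 3*r)
v(D, X) = -26*D
v(f(-5), -92) + 32505 = -78*(-5) + 32505 = -26*(-15) + 32505 = 390 + 32505 = 32895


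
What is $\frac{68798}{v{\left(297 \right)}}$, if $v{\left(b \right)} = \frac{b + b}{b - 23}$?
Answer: $\frac{9425326}{297} \approx 31735.0$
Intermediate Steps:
$v{\left(b \right)} = \frac{2 b}{-23 + b}$
$\frac{68798}{v{\left(297 \right)}} = \frac{68798}{2 \cdot 297 \frac{1}{-23 + 297}} = \frac{68798}{2 \cdot 297 \cdot \frac{1}{274}} = \frac{68798}{\frac{297}{137}} = 68798 \cdot \frac{137}{297} = \frac{9425326}{297}$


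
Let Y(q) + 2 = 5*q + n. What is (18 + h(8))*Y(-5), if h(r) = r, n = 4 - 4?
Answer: -702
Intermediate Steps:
n = 0
Y(q) = -2 + 5*q (Y(q) = -2 + (5*q + 0) = -2 + 5*q)
(18 + h(8))*Y(-5) = (18 + 8)*(-2 + 5*(-5)) = 26*(-2 - 25) = 26*(-27) = -702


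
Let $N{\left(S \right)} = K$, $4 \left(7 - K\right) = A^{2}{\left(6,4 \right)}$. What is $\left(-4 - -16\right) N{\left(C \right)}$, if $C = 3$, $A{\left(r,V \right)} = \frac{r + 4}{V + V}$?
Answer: $\frac{1269}{16} \approx 79.313$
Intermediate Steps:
$A{\left(r,V \right)} = \frac{4 + r}{2 V}$
$K = \frac{423}{64}$ ($K = 7 - \frac{\left(\frac{4 + 6}{2 \cdot 4}\right)^{2}}{4} = 7 - \frac{\left(\frac{1}{2} \cdot \frac{1}{4} \cdot 10\right)^{2}}{4} = 7 - \frac{\left(\frac{5}{4}\right)^{2}}{4} = 7 - \frac{25}{64} = \frac{423}{64} \approx 6.6094$)
$N{\left(S \right)} = \frac{423}{64}$
$\left(-4 - -16\right) N{\left(C \right)} = \left(-4 - -16\right) \frac{423}{64} = \left(-4 + 16\right) \frac{423}{64} = 12 \cdot \frac{423}{64} = \frac{1269}{16}$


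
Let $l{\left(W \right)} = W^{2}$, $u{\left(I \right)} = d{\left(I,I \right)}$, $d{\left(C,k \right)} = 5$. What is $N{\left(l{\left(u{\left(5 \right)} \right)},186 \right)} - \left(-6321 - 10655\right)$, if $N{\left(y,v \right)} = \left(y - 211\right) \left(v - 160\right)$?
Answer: $12140$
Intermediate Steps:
$u{\left(I \right)} = 5$
$N{\left(y,v \right)} = \left(-211 + y\right) \left(-160 + v\right)$
$N{\left(l{\left(u{\left(5 \right)} \right)},186 \right)} - \left(-6321 - 10655\right) = \left(33760 - 39246 - 160 \cdot 5^{2} + 186 \cdot 5^{2}\right) - \left(-6321 - 10655\right) = \left(33760 - 39246 - 4000 + 186 \cdot 25\right) - -16976 = \left(33760 - 39246 - 4000 + 4650\right) + 16976 = -4836 + 16976 = 12140$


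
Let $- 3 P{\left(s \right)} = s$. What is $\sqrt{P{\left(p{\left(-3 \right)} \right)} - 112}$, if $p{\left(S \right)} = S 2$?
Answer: $i \sqrt{110} \approx 10.488 i$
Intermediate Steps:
$p{\left(S \right)} = 2 S$
$P{\left(s \right)} = - \frac{s}{3}$
$\sqrt{P{\left(p{\left(-3 \right)} \right)} - 112} = \sqrt{- \frac{2 \left(-3\right)}{3} - 112} = \sqrt{\left(- \frac{1}{3}\right) \left(-6\right) - 112} = \sqrt{2 - 112} = \sqrt{-110} = i \sqrt{110}$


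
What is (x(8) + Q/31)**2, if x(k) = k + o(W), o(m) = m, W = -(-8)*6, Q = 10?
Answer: 3048516/961 ≈ 3172.2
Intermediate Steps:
W = 48 (W = -4*(-12) = 48)
x(k) = 48 + k (x(k) = k + 48 = 48 + k)
(x(8) + Q/31)**2 = ((48 + 8) + 10/31)**2 = (56 + 10*(1/31))**2 = (56 + 10/31)**2 = (1746/31)**2 = 3048516/961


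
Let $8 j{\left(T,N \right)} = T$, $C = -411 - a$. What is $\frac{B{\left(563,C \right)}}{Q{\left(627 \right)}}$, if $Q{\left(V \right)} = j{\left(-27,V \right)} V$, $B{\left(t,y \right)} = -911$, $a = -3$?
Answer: $\frac{7288}{16929} \approx 0.4305$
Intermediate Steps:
$C = -408$ ($C = -411 - -3 = -411 + 3 = -408$)
$j{\left(T,N \right)} = \frac{T}{8}$
$Q{\left(V \right)} = - \frac{27 V}{8}$ ($Q{\left(V \right)} = \frac{1}{8} \left(-27\right) V = - \frac{27 V}{8}$)
$\frac{B{\left(563,C \right)}}{Q{\left(627 \right)}} = - \frac{911}{\left(- \frac{27}{8}\right) 627} = - \frac{911}{- \frac{16929}{8}} = \left(-911\right) \left(- \frac{8}{16929}\right) = \frac{7288}{16929}$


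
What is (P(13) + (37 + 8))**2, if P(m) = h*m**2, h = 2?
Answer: 146689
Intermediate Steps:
P(m) = 2*m**2
(P(13) + (37 + 8))**2 = (2*13**2 + (37 + 8))**2 = (2*169 + 45)**2 = (338 + 45)**2 = 383**2 = 146689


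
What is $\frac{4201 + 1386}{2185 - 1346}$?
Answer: $\frac{5587}{839} \approx 6.6591$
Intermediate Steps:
$\frac{4201 + 1386}{2185 - 1346} = \frac{5587}{839}$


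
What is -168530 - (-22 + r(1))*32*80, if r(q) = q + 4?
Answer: -125010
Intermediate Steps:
r(q) = 4 + q
-168530 - (-22 + r(1))*32*80 = -168530 - (-22 + (4 + 1))*32*80 = -168530 - (-22 + 5)*32*80 = -168530 - (-17*32)*80 = -168530 - (-544)*80 = -168530 - 1*(-43520) = -168530 + 43520 = -125010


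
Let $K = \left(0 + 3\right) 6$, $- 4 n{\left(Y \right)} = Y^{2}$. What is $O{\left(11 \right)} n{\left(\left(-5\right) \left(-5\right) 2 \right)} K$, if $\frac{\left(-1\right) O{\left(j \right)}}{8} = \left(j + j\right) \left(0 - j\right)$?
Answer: $-21780000$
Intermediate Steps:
$n{\left(Y \right)} = - \frac{Y^{2}}{4}$
$K = 18$ ($K = 3 \cdot 6 = 18$)
$O{\left(j \right)} = 16 j^{2}$ ($O{\left(j \right)} = - 8 \left(j + j\right) \left(0 - j\right) = - 8 \cdot 2 j \left(- j\right) = - 8 \left(- 2 j^{2}\right) = 16 j^{2}$)
$O{\left(11 \right)} n{\left(\left(-5\right) \left(-5\right) 2 \right)} K = 16 \cdot 11^{2} \left(- \frac{\left(\left(-5\right) \left(-5\right) 2\right)^{2}}{4}\right) 18 = 16 \cdot 121 \left(- \frac{\left(25 \cdot 2\right)^{2}}{4}\right) 18 = 1936 \left(- \frac{50^{2}}{4}\right) 18 = 1936 \left(\left(- \frac{1}{4}\right) 2500\right) 18 = 1936 \left(-625\right) 18 = \left(-1210000\right) 18 = -21780000$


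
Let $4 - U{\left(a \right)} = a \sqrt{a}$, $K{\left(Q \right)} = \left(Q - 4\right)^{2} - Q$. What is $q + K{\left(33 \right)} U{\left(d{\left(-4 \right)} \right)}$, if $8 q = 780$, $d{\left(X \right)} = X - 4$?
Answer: $\frac{6659}{2} + 12928 i \sqrt{2} \approx 3329.5 + 18283.0 i$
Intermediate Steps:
$d{\left(X \right)} = -4 + X$
$K{\left(Q \right)} = \left(-4 + Q\right)^{2} - Q$
$q = \frac{195}{2}$ ($q = \frac{1}{8} \cdot 780 = \frac{195}{2} \approx 97.5$)
$U{\left(a \right)} = 4 - a^{\frac{3}{2}}$ ($U{\left(a \right)} = 4 - a \sqrt{a} = 4 - a^{\frac{3}{2}}$)
$q + K{\left(33 \right)} U{\left(d{\left(-4 \right)} \right)} = \frac{195}{2} + \left(\left(-4 + 33\right)^{2} - 33\right) \left(4 - \left(-4 - 4\right)^{\frac{3}{2}}\right) = \frac{195}{2} + \left(29^{2} - 33\right) \left(4 - \left(-8\right)^{\frac{3}{2}}\right) = \frac{195}{2} + \left(841 - 33\right) \left(4 - - 16 i \sqrt{2}\right) = \frac{195}{2} + 808 \left(4 + 16 i \sqrt{2}\right) = \frac{195}{2} + \left(3232 + 12928 i \sqrt{2}\right) = \frac{6659}{2} + 12928 i \sqrt{2}$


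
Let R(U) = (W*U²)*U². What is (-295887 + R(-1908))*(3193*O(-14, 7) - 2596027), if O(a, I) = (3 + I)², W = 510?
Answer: -15388440706355754736071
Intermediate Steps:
R(U) = 510*U⁴ (R(U) = (510*U²)*U² = 510*U⁴)
(-295887 + R(-1908))*(3193*O(-14, 7) - 2596027) = (-295887 + 510*(-1908)⁴)*(3193*(3 + 7)² - 2596027) = (-295887 + 510*13252978135296)*(3193*10² - 2596027) = (-295887 + 6759018849000960)*(3193*100 - 2596027) = 6759018848705073*(319300 - 2596027) = 6759018848705073*(-2276727) = -15388440706355754736071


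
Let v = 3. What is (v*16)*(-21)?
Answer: -1008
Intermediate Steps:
(v*16)*(-21) = (3*16)*(-21) = 48*(-21) = -1008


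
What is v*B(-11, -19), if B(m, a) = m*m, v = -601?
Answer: -72721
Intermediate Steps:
B(m, a) = m²
v*B(-11, -19) = -601*(-11)² = -601*121 = -72721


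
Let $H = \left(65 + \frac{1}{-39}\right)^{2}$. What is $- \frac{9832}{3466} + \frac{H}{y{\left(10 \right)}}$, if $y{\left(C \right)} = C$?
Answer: $\frac{5526545494}{13179465} \approx 419.33$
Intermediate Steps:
$H = \frac{6421156}{1521}$ ($H = \left(65 - \frac{1}{39}\right)^{2} = \left(\frac{2534}{39}\right)^{2} = \frac{6421156}{1521} \approx 4221.7$)
$- \frac{9832}{3466} + \frac{H}{y{\left(10 \right)}} = - \frac{9832}{3466} + \frac{6421156}{1521 \cdot 10} = \left(-9832\right) \frac{1}{3466} + \frac{6421156}{1521} \cdot \frac{1}{10} = - \frac{4916}{1733} + \frac{3210578}{7605} = \frac{5526545494}{13179465}$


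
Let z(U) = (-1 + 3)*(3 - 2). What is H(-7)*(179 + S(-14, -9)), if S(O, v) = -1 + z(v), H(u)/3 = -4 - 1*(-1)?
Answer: -1620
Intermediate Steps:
z(U) = 2 (z(U) = 2*1 = 2)
H(u) = -9 (H(u) = 3*(-4 - 1*(-1)) = 3*(-4 + 1) = 3*(-3) = -9)
S(O, v) = 1 (S(O, v) = -1 + 2 = 1)
H(-7)*(179 + S(-14, -9)) = -9*(179 + 1) = -9*180 = -1620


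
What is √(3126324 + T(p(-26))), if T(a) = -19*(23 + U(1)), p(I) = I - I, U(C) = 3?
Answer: √3125830 ≈ 1768.0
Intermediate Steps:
p(I) = 0
T(a) = -494 (T(a) = -19*(23 + 3) = -19*26 = -494)
√(3126324 + T(p(-26))) = √(3126324 - 494) = √3125830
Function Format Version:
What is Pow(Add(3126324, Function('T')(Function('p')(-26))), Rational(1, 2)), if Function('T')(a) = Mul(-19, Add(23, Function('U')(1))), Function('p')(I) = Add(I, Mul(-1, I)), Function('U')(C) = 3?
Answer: Pow(3125830, Rational(1, 2)) ≈ 1768.0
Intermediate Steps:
Function('p')(I) = 0
Function('T')(a) = -494 (Function('T')(a) = Mul(-19, Add(23, 3)) = Mul(-19, 26) = -494)
Pow(Add(3126324, Function('T')(Function('p')(-26))), Rational(1, 2)) = Pow(Add(3126324, -494), Rational(1, 2)) = Pow(3125830, Rational(1, 2))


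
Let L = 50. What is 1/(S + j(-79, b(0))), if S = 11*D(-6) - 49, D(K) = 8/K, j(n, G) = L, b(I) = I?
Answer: -3/41 ≈ -0.073171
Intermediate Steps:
j(n, G) = 50
S = -191/3 (S = 11*(8/(-6)) - 49 = 11*(8*(-⅙)) - 49 = 11*(-4/3) - 49 = -44/3 - 49 = -191/3 ≈ -63.667)
1/(S + j(-79, b(0))) = 1/(-191/3 + 50) = 1/(-41/3) = -3/41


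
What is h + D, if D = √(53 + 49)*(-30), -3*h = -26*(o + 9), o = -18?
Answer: -78 - 30*√102 ≈ -380.99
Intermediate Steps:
h = -78 (h = -(-26)*(-18 + 9)/3 = -(-26)*(-9)/3 = -⅓*234 = -78)
D = -30*√102 (D = √102*(-30) = -30*√102 ≈ -302.99)
h + D = -78 - 30*√102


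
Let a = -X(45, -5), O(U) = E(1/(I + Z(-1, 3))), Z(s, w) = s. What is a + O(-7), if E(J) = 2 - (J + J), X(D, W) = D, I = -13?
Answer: -300/7 ≈ -42.857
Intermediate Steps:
E(J) = 2 - 2*J
O(U) = 15/7 (O(U) = 2 - 2/(-13 - 1) = 2 - 2/(-14) = 2 - 2*(-1/14) = 2 + 1/7 = 15/7)
a = -45 (a = -1*45 = -45)
a + O(-7) = -45 + 15/7 = -300/7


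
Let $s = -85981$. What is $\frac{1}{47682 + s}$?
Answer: $- \frac{1}{38299} \approx -2.611 \cdot 10^{-5}$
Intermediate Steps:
$\frac{1}{47682 + s} = \frac{1}{47682 - 85981} = \frac{1}{-38299} = - \frac{1}{38299}$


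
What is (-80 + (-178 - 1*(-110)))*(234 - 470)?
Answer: 34928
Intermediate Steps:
(-80 + (-178 - 1*(-110)))*(234 - 470) = (-80 + (-178 + 110))*(-236) = (-80 - 68)*(-236) = -148*(-236) = 34928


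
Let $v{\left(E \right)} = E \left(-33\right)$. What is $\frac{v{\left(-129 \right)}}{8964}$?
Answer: $\frac{473}{996} \approx 0.4749$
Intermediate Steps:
$v{\left(E \right)} = - 33 E$
$\frac{v{\left(-129 \right)}}{8964} = \frac{\left(-33\right) \left(-129\right)}{8964} = 4257 \cdot \frac{1}{8964} = \frac{473}{996}$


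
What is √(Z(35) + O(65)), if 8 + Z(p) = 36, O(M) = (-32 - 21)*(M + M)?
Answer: I*√6862 ≈ 82.837*I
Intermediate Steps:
O(M) = -106*M
Z(p) = 28 (Z(p) = -8 + 36 = 28)
√(Z(35) + O(65)) = √(28 - 106*65) = √(28 - 6890) = √(-6862) = I*√6862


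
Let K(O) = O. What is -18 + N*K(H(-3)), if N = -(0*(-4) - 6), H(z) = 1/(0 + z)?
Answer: -20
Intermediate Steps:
H(z) = 1/z
N = 6 (N = -(0 - 6) = -1*(-6) = 6)
-18 + N*K(H(-3)) = -18 + 6/(-3) = -18 + 6*(-⅓) = -18 - 2 = -20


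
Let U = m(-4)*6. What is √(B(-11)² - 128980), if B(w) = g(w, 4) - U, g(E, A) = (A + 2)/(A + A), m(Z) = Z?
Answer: I*√2053879/4 ≈ 358.28*I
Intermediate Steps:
g(E, A) = (2 + A)/(2*A) (g(E, A) = (2 + A)/((2*A)) = (2 + A)*(1/(2*A)) = (2 + A)/(2*A))
U = -24 (U = -4*6 = -24)
B(w) = 99/4 (B(w) = (½)*(2 + 4)/4 - 1*(-24) = (½)*(¼)*6 + 24 = ¾ + 24 = 99/4)
√(B(-11)² - 128980) = √((99/4)² - 128980) = √(9801/16 - 128980) = √(-2053879/16) = I*√2053879/4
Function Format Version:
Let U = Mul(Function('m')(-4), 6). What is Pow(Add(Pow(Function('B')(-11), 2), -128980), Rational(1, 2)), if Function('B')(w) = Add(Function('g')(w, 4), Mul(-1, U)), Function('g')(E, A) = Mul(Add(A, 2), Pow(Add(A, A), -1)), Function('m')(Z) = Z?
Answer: Mul(Rational(1, 4), I, Pow(2053879, Rational(1, 2))) ≈ Mul(358.28, I)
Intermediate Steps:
Function('g')(E, A) = Mul(Rational(1, 2), Pow(A, -1), Add(2, A)) (Function('g')(E, A) = Mul(Add(2, A), Pow(Mul(2, A), -1)) = Mul(Add(2, A), Mul(Rational(1, 2), Pow(A, -1))) = Mul(Rational(1, 2), Pow(A, -1), Add(2, A)))
U = -24 (U = Mul(-4, 6) = -24)
Function('B')(w) = Rational(99, 4) (Function('B')(w) = Add(Mul(Rational(1, 2), Pow(4, -1), Add(2, 4)), Mul(-1, -24)) = Add(Mul(Rational(1, 2), Rational(1, 4), 6), 24) = Add(Rational(3, 4), 24) = Rational(99, 4))
Pow(Add(Pow(Function('B')(-11), 2), -128980), Rational(1, 2)) = Pow(Add(Pow(Rational(99, 4), 2), -128980), Rational(1, 2)) = Pow(Add(Rational(9801, 16), -128980), Rational(1, 2)) = Pow(Rational(-2053879, 16), Rational(1, 2)) = Mul(Rational(1, 4), I, Pow(2053879, Rational(1, 2)))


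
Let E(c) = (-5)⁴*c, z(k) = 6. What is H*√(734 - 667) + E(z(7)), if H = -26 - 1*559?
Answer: 3750 - 585*√67 ≈ -1038.4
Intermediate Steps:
H = -585 (H = -26 - 559 = -585)
E(c) = 625*c
H*√(734 - 667) + E(z(7)) = -585*√(734 - 667) + 625*6 = -585*√67 + 3750 = 3750 - 585*√67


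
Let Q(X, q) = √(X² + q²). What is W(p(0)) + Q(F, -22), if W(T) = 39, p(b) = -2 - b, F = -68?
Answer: 39 + 2*√1277 ≈ 110.47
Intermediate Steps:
W(p(0)) + Q(F, -22) = 39 + √((-68)² + (-22)²) = 39 + √(4624 + 484) = 39 + √5108 = 39 + 2*√1277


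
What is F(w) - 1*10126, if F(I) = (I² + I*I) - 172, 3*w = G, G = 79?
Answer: -80200/9 ≈ -8911.1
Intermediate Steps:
w = 79/3 (w = (⅓)*79 = 79/3 ≈ 26.333)
F(I) = -172 + 2*I² (F(I) = (I² + I²) - 172 = 2*I² - 172 = -172 + 2*I²)
F(w) - 1*10126 = (-172 + 2*(79/3)²) - 1*10126 = (-172 + 2*(6241/9)) - 10126 = (-172 + 12482/9) - 10126 = 10934/9 - 10126 = -80200/9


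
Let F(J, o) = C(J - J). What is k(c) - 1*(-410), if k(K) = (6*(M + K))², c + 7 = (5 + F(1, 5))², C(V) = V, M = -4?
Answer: 7466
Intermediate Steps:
F(J, o) = 0 (F(J, o) = J - J = 0)
c = 18 (c = -7 + (5 + 0)² = -7 + 5² = -7 + 25 = 18)
k(K) = (-24 + 6*K)² (k(K) = (6*(-4 + K))² = (-24 + 6*K)²)
k(c) - 1*(-410) = 36*(-4 + 18)² - 1*(-410) = 36*14² + 410 = 36*196 + 410 = 7056 + 410 = 7466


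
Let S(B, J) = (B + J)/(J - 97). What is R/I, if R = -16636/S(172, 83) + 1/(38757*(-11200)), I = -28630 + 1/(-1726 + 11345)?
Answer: -64831159452127037/2032208989698283200 ≈ -0.031902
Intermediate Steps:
S(B, J) = (B + J)/(-97 + J)
I = -275391969/9619 (I = -28630 + 1/9619 = -275391969/9619 ≈ -28630.)
R = 6739906378223/7379332800 (R = -16636*(-97 + 83)/(172 + 83) + 1/(38757*(-11200)) = -16636/(255/(-14)) + (1/38757)*(-1/11200) = -16636/((-1/14*255)) - 1/434078400 = -16636/(-255/14) - 1/434078400 = -16636*(-14/255) - 1/434078400 = 232904/255 - 1/434078400 = 6739906378223/7379332800 ≈ 913.35)
R/I = 6739906378223/(7379332800*(-275391969/9619)) = (6739906378223/7379332800)*(-9619/275391969) = -64831159452127037/2032208989698283200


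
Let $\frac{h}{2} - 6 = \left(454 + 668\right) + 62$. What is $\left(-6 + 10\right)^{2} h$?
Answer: $38080$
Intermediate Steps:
$h = 2380$ ($h = 12 + 2 \left(\left(454 + 668\right) + 62\right) = 12 + 2 \left(1122 + 62\right) = 12 + 2 \cdot 1184 = 12 + 2368 = 2380$)
$\left(-6 + 10\right)^{2} h = \left(-6 + 10\right)^{2} \cdot 2380 = 4^{2} \cdot 2380 = 16 \cdot 2380 = 38080$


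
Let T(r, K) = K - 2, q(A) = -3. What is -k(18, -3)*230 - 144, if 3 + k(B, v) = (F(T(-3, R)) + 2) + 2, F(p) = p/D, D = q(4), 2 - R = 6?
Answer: -834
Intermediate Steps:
R = -4 (R = 2 - 1*6 = 2 - 6 = -4)
D = -3
T(r, K) = -2 + K
F(p) = -p/3 (F(p) = p/(-3) = p*(-1/3) = -p/3)
k(B, v) = 3 (k(B, v) = -3 + ((-(-2 - 4)/3 + 2) + 2) = -3 + ((-1/3*(-6) + 2) + 2) = -3 + ((2 + 2) + 2) = -3 + (4 + 2) = -3 + 6 = 3)
-k(18, -3)*230 - 144 = -1*3*230 - 144 = -3*230 - 144 = -690 - 144 = -834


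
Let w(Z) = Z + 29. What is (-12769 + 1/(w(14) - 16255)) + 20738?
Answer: 129193427/16212 ≈ 7969.0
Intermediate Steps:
w(Z) = 29 + Z
(-12769 + 1/(w(14) - 16255)) + 20738 = (-12769 + 1/((29 + 14) - 16255)) + 20738 = (-12769 + 1/(43 - 16255)) + 20738 = (-12769 + 1/(-16212)) + 20738 = (-12769 - 1/16212) + 20738 = -207011029/16212 + 20738 = 129193427/16212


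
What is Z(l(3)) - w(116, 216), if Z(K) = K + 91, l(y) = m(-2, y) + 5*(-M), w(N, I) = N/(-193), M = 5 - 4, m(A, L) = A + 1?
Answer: 16521/193 ≈ 85.601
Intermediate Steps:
m(A, L) = 1 + A
M = 1
w(N, I) = -N/193 (w(N, I) = N*(-1/193) = -N/193)
l(y) = -6 (l(y) = (1 - 2) + 5*(-1*1) = -1 + 5*(-1) = -1 - 5 = -6)
Z(K) = 91 + K
Z(l(3)) - w(116, 216) = (91 - 6) - (-1)*116/193 = 85 - 1*(-116/193) = 85 + 116/193 = 16521/193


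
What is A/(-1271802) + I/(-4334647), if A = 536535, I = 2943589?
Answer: -2023117401841/1837604241298 ≈ -1.1010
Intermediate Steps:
A/(-1271802) + I/(-4334647) = 536535/(-1271802) + 2943589/(-4334647) = 536535*(-1/1271802) + 2943589*(-1/4334647) = -178845/423934 - 2943589/4334647 = -2023117401841/1837604241298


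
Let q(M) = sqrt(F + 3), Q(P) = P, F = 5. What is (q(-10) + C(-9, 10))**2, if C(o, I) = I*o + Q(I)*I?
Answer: 108 + 40*sqrt(2) ≈ 164.57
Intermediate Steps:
q(M) = 2*sqrt(2) (q(M) = sqrt(5 + 3) = sqrt(8) = 2*sqrt(2))
C(o, I) = I**2 + I*o (C(o, I) = I*o + I*I = I*o + I**2 = I**2 + I*o)
(q(-10) + C(-9, 10))**2 = (2*sqrt(2) + 10*(10 - 9))**2 = (2*sqrt(2) + 10*1)**2 = (2*sqrt(2) + 10)**2 = (10 + 2*sqrt(2))**2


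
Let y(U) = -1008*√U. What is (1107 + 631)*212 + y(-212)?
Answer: 368456 - 2016*I*√53 ≈ 3.6846e+5 - 14677.0*I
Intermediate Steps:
(1107 + 631)*212 + y(-212) = (1107 + 631)*212 - 2016*I*√53 = 1738*212 - 2016*I*√53 = 368456 - 2016*I*√53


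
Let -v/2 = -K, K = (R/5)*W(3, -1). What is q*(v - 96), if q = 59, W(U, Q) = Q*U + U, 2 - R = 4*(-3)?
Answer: -5664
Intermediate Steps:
R = 14 (R = 2 - 4*(-3) = 2 - 1*(-12) = 2 + 12 = 14)
W(U, Q) = U + Q*U
K = 0 (K = (14/5)*(3*(1 - 1)) = (14*(⅕))*(3*0) = (14/5)*0 = 0)
v = 0 (v = -(-2)*0 = -2*0 = 0)
q*(v - 96) = 59*(0 - 96) = 59*(-96) = -5664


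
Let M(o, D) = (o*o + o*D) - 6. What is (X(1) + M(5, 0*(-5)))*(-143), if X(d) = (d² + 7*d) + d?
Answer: -4004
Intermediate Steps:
M(o, D) = -6 + o² + D*o (M(o, D) = (o² + D*o) - 6 = -6 + o² + D*o)
X(d) = d² + 8*d
(X(1) + M(5, 0*(-5)))*(-143) = (1*(8 + 1) + (-6 + 5² + (0*(-5))*5))*(-143) = (1*9 + (-6 + 25 + 0*5))*(-143) = (9 + (-6 + 25 + 0))*(-143) = (9 + 19)*(-143) = 28*(-143) = -4004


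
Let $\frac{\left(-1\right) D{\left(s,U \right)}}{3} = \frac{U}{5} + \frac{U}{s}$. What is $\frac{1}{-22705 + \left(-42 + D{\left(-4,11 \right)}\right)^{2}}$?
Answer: $- \frac{400}{8430751} \approx -4.7445 \cdot 10^{-5}$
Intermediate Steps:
$D{\left(s,U \right)} = - \frac{3 U}{5} - \frac{3 U}{s}$ ($D{\left(s,U \right)} = - 3 \left(\frac{U}{5} + \frac{U}{s}\right) = - \frac{3 U}{5} - \frac{3 U}{s}$)
$\frac{1}{-22705 + \left(-42 + D{\left(-4,11 \right)}\right)^{2}} = \frac{1}{-22705 + \left(-42 - \frac{33 \left(5 - 4\right)}{5 \left(-4\right)}\right)^{2}} = \frac{1}{-22705 + \left(-42 - \frac{33}{5} \left(- \frac{1}{4}\right) 1\right)^{2}} = \frac{1}{-22705 + \left(-42 + \frac{33}{20}\right)^{2}} = \frac{1}{-22705 + \left(- \frac{807}{20}\right)^{2}} = \frac{1}{-22705 + \frac{651249}{400}} = \frac{1}{- \frac{8430751}{400}} = - \frac{400}{8430751}$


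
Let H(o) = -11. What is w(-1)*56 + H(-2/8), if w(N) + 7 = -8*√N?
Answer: -403 - 448*I ≈ -403.0 - 448.0*I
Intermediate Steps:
w(N) = -7 - 8*√N
w(-1)*56 + H(-2/8) = (-7 - 8*I)*56 - 11 = (-392 - 448*I) - 11 = -403 - 448*I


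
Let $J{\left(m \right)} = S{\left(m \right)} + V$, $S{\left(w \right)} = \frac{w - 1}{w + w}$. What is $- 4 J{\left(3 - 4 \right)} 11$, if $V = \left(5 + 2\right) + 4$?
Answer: $-528$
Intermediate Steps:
$S{\left(w \right)} = \frac{-1 + w}{2 w}$
$V = 11$ ($V = 7 + 4 = 11$)
$J{\left(m \right)} = 11 + \frac{-1 + m}{2 m}$ ($J{\left(m \right)} = \frac{-1 + m}{2 m} + 11 = 11 + \frac{-1 + m}{2 m}$)
$- 4 J{\left(3 - 4 \right)} 11 = - 4 \frac{-1 + 23 \left(3 - 4\right)}{2 \left(3 - 4\right)} 11 = - 4 \frac{-1 + 23 \left(-1\right)}{2 \left(-1\right)} 11 = - 4 \cdot \frac{1}{2} \left(-1\right) \left(-1 - 23\right) 11 = - 4 \cdot \frac{1}{2} \left(-1\right) \left(-24\right) 11 = \left(-4\right) 12 \cdot 11 = \left(-48\right) 11 = -528$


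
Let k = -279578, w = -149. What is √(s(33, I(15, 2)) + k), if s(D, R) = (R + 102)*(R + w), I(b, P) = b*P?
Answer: I*√295286 ≈ 543.4*I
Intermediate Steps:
I(b, P) = P*b
s(D, R) = (-149 + R)*(102 + R) (s(D, R) = (R + 102)*(R - 149) = (102 + R)*(-149 + R) = (-149 + R)*(102 + R))
√(s(33, I(15, 2)) + k) = √((-15198 + (2*15)² - 94*15) - 279578) = √((-15198 + 30² - 47*30) - 279578) = √((-15198 + 900 - 1410) - 279578) = √(-15708 - 279578) = √(-295286) = I*√295286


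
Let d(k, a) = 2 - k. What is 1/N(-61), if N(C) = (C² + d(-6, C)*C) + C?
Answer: 1/3172 ≈ 0.00031526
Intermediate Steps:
N(C) = C² + 9*C (N(C) = (C² + (2 - 1*(-6))*C) + C = (C² + (2 + 6)*C) + C = (C² + 8*C) + C = C² + 9*C)
1/N(-61) = 1/(-61*(9 - 61)) = 1/(-61*(-52)) = 1/3172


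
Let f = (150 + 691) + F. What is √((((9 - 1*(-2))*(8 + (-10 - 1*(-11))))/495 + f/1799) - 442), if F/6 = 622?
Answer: 3*I*√3948930930/8995 ≈ 20.958*I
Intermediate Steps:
F = 3732 (F = 6*622 = 3732)
f = 4573 (f = (150 + 691) + 3732 = 841 + 3732 = 4573)
√((((9 - 1*(-2))*(8 + (-10 - 1*(-11))))/495 + f/1799) - 442) = √((((9 - 1*(-2))*(8 + (-10 - 1*(-11))))/495 + 4573/1799) - 442) = √((((9 + 2)*(8 + (-10 + 11)))*(1/495) + 4573*(1/1799)) - 442) = √(((11*(8 + 1))*(1/495) + 4573/1799) - 442) = √(((11*9)*(1/495) + 4573/1799) - 442) = √((99*(1/495) + 4573/1799) - 442) = √((⅕ + 4573/1799) - 442) = √(24664/8995 - 442) = √(-3951126/8995) = 3*I*√3948930930/8995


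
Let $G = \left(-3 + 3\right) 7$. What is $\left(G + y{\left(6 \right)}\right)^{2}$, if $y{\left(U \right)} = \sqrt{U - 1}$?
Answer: $5$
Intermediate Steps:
$G = 0$ ($G = 0 \cdot 7 = 0$)
$y{\left(U \right)} = \sqrt{-1 + U}$
$\left(G + y{\left(6 \right)}\right)^{2} = \left(0 + \sqrt{-1 + 6}\right)^{2} = \left(0 + \sqrt{5}\right)^{2} = \left(\sqrt{5}\right)^{2} = 5$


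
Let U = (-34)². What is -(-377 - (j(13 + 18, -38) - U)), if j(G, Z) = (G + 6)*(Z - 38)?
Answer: -3591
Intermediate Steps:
j(G, Z) = (-38 + Z)*(6 + G) (j(G, Z) = (6 + G)*(-38 + Z) = (-38 + Z)*(6 + G))
U = 1156
-(-377 - (j(13 + 18, -38) - U)) = -(-377 - ((-228 - 38*(13 + 18) + 6*(-38) + (13 + 18)*(-38)) - 1*1156)) = -(-377 - ((-228 - 38*31 - 228 + 31*(-38)) - 1156)) = -(-377 - ((-228 - 1178 - 228 - 1178) - 1156)) = -(-377 - (-2812 - 1156)) = -(-377 - 1*(-3968)) = -(-377 + 3968) = -1*3591 = -3591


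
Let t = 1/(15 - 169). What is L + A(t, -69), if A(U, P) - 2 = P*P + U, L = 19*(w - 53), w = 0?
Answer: 578423/154 ≈ 3756.0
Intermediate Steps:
L = -1007 (L = 19*(0 - 53) = 19*(-53) = -1007)
t = -1/154 (t = 1/(-154) = -1/154 ≈ -0.0064935)
A(U, P) = 2 + U + P**2 (A(U, P) = 2 + (P*P + U) = 2 + (P**2 + U) = 2 + (U + P**2) = 2 + U + P**2)
L + A(t, -69) = -1007 + (2 - 1/154 + (-69)**2) = -1007 + (2 - 1/154 + 4761) = -1007 + 733501/154 = 578423/154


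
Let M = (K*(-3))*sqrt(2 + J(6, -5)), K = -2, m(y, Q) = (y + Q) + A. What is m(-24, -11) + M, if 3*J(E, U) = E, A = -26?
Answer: -49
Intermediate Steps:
J(E, U) = E/3
m(y, Q) = -26 + Q + y (m(y, Q) = (y + Q) - 26 = (Q + y) - 26 = -26 + Q + y)
M = 12 (M = (-2*(-3))*sqrt(2 + (1/3)*6) = 6*sqrt(2 + 2) = 6*sqrt(4) = 6*2 = 12)
m(-24, -11) + M = (-26 - 11 - 24) + 12 = -61 + 12 = -49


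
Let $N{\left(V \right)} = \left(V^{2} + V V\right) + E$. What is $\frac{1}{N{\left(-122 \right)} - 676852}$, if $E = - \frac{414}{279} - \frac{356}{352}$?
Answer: $- \frac{2728}{1765251959} \approx -1.5454 \cdot 10^{-6}$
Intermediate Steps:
$E = - \frac{6807}{2728}$ ($E = \left(-414\right) \frac{1}{279} - \frac{89}{88} = - \frac{46}{31} - \frac{89}{88} = - \frac{6807}{2728} \approx -2.4952$)
$N{\left(V \right)} = - \frac{6807}{2728} + 2 V^{2}$ ($N{\left(V \right)} = \left(V^{2} + V V\right) - \frac{6807}{2728} = \left(V^{2} + V^{2}\right) - \frac{6807}{2728} = 2 V^{2} - \frac{6807}{2728} = - \frac{6807}{2728} + 2 V^{2}$)
$\frac{1}{N{\left(-122 \right)} - 676852} = \frac{1}{\left(- \frac{6807}{2728} + 2 \left(-122\right)^{2}\right) - 676852} = \frac{1}{\left(- \frac{6807}{2728} + 2 \cdot 14884\right) - 676852} = \frac{1}{\left(- \frac{6807}{2728} + 29768\right) - 676852} = \frac{1}{\frac{81200297}{2728} - 676852} = \frac{1}{- \frac{1765251959}{2728}} = - \frac{2728}{1765251959}$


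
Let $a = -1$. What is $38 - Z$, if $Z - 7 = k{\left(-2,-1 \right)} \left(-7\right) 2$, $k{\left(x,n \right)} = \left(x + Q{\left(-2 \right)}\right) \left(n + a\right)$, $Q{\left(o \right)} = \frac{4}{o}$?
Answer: $143$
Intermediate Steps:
$k{\left(x,n \right)} = \left(-1 + n\right) \left(-2 + x\right)$ ($k{\left(x,n \right)} = \left(x + \frac{4}{-2}\right) \left(n - 1\right) = \left(x + 4 \left(- \frac{1}{2}\right)\right) \left(-1 + n\right) = \left(x - 2\right) \left(-1 + n\right) = \left(-2 + x\right) \left(-1 + n\right) = \left(-1 + n\right) \left(-2 + x\right)$)
$Z = -105$ ($Z = 7 + \left(2 - -2 - -2 - -2\right) \left(-7\right) 2 = 7 + \left(2 + 2 + 2 + 2\right) \left(-7\right) 2 = 7 + 8 \left(-7\right) 2 = 7 - 112 = -105$)
$38 - Z = 38 - -105 = 38 + 105 = 143$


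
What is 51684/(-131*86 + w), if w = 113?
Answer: -51684/11153 ≈ -4.6341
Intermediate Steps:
51684/(-131*86 + w) = 51684/(-131*86 + 113) = 51684/(-11266 + 113) = 51684/(-11153) = 51684*(-1/11153) = -51684/11153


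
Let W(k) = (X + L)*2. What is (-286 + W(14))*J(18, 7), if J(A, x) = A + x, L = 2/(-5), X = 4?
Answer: -6970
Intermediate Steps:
L = -⅖ (L = 2*(-⅕) = -⅖ ≈ -0.40000)
W(k) = 36/5 (W(k) = (4 - ⅖)*2 = (18/5)*2 = 36/5)
(-286 + W(14))*J(18, 7) = (-286 + 36/5)*(18 + 7) = -1394/5*25 = -6970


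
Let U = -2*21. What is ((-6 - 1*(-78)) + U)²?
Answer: 900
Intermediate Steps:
U = -42
((-6 - 1*(-78)) + U)² = ((-6 - 1*(-78)) - 42)² = ((-6 + 78) - 42)² = (72 - 42)² = 30² = 900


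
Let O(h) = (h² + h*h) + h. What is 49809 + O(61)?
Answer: 57312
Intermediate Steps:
O(h) = h + 2*h² (O(h) = (h² + h²) + h = 2*h² + h = h + 2*h²)
49809 + O(61) = 49809 + 61*(1 + 2*61) = 49809 + 61*(1 + 122) = 49809 + 61*123 = 49809 + 7503 = 57312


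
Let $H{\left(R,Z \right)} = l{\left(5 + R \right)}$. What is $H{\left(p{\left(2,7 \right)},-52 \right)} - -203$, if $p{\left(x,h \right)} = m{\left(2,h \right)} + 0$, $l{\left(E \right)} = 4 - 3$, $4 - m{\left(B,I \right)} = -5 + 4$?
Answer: $204$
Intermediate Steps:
$m{\left(B,I \right)} = 5$ ($m{\left(B,I \right)} = 4 - \left(-5 + 4\right) = 4 - -1 = 4 + 1 = 5$)
$l{\left(E \right)} = 1$ ($l{\left(E \right)} = 4 - 3 = 1$)
$p{\left(x,h \right)} = 5$ ($p{\left(x,h \right)} = 5 + 0 = 5$)
$H{\left(R,Z \right)} = 1$
$H{\left(p{\left(2,7 \right)},-52 \right)} - -203 = 1 - -203 = 1 + 203 = 204$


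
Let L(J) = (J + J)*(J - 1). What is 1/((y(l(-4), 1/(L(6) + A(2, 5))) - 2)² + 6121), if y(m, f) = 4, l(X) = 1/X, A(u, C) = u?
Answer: 1/6125 ≈ 0.00016327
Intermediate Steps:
L(J) = 2*J*(-1 + J) (L(J) = (2*J)*(-1 + J) = 2*J*(-1 + J))
1/((y(l(-4), 1/(L(6) + A(2, 5))) - 2)² + 6121) = 1/((4 - 2)² + 6121) = 1/(2² + 6121) = 1/(4 + 6121) = 1/6125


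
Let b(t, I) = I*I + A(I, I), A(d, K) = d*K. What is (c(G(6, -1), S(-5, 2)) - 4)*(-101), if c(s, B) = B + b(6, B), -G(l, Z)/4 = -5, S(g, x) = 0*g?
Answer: 404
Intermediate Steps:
A(d, K) = K*d
S(g, x) = 0
G(l, Z) = 20 (G(l, Z) = -4*(-5) = 20)
b(t, I) = 2*I² (b(t, I) = I*I + I*I = I² + I² = 2*I²)
c(s, B) = B + 2*B²
(c(G(6, -1), S(-5, 2)) - 4)*(-101) = (0*(1 + 2*0) - 4)*(-101) = (0*(1 + 0) - 4)*(-101) = (0*1 - 4)*(-101) = (0 - 4)*(-101) = -4*(-101) = 404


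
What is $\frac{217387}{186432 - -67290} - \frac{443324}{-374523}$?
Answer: $\frac{64632494443}{31674908202} \approx 2.0405$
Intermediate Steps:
$\frac{217387}{186432 - -67290} - \frac{443324}{-374523} = \frac{217387}{186432 + 67290} - - \frac{443324}{374523} = \frac{217387}{253722} + \frac{443324}{374523} = \frac{64632494443}{31674908202}$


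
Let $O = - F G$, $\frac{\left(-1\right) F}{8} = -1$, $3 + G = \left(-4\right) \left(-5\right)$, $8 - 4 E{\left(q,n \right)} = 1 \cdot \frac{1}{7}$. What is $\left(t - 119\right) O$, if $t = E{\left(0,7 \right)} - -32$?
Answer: $\frac{80954}{7} \approx 11565.0$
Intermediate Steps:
$E{\left(q,n \right)} = \frac{55}{28}$ ($E{\left(q,n \right)} = 2 - \frac{1 \cdot \frac{1}{7}}{4} = 2 - \frac{1}{28} = \frac{55}{28}$)
$G = 17$ ($G = -3 - -20 = -3 + 20 = 17$)
$F = 8$ ($F = \left(-8\right) \left(-1\right) = 8$)
$O = -136$ ($O = \left(-1\right) 8 \cdot 17 = \left(-8\right) 17 = -136$)
$t = \frac{951}{28}$ ($t = \frac{55}{28} - -32 = \frac{55}{28} + 32 = \frac{951}{28} \approx 33.964$)
$\left(t - 119\right) O = \left(\frac{951}{28} - 119\right) \left(-136\right) = \left(- \frac{2381}{28}\right) \left(-136\right) = \frac{80954}{7}$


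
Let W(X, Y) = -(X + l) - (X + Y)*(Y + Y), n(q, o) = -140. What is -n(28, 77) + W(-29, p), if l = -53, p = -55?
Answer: -9018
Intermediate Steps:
W(X, Y) = 53 - X - 2*Y*(X + Y) (W(X, Y) = -(X - 53) - (X + Y)*(Y + Y) = -(-53 + X) - (X + Y)*2*Y = (53 - X) - 2*Y*(X + Y) = 53 - X - 2*Y*(X + Y))
-n(28, 77) + W(-29, p) = -1*(-140) + (53 - 1*(-29) - 2*(-55)² - 2*(-29)*(-55)) = 140 + (53 + 29 - 2*3025 - 3190) = 140 + (53 + 29 - 6050 - 3190) = 140 - 9158 = -9018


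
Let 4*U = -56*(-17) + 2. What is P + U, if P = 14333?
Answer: 29143/2 ≈ 14572.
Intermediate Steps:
U = 477/2 (U = (-56*(-17) + 2)/4 = (952 + 2)/4 = (¼)*954 = 477/2 ≈ 238.50)
P + U = 14333 + 477/2 = 29143/2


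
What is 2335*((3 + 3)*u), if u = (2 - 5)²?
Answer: 126090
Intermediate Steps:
u = 9 (u = (-3)² = 9)
2335*((3 + 3)*u) = 2335*((3 + 3)*9) = 2335*(6*9) = 2335*54 = 126090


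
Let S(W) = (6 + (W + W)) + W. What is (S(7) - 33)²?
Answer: 36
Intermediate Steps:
S(W) = 6 + 3*W (S(W) = (6 + 2*W) + W = 6 + 3*W)
(S(7) - 33)² = ((6 + 3*7) - 33)² = ((6 + 21) - 33)² = (27 - 33)² = (-6)² = 36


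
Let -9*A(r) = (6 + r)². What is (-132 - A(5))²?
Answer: 1138489/81 ≈ 14055.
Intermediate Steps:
A(r) = -(6 + r)²/9
(-132 - A(5))² = (-132 - (-1)*(6 + 5)²/9)² = (-132 - (-1)*11²/9)² = (-132 - (-1)*121/9)² = (-132 - 1*(-121/9))² = (-132 + 121/9)² = (-1067/9)² = 1138489/81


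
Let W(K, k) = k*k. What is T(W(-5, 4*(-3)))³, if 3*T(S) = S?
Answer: 110592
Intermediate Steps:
W(K, k) = k²
T(S) = S/3
T(W(-5, 4*(-3)))³ = ((4*(-3))²/3)³ = ((⅓)*(-12)²)³ = ((⅓)*144)³ = 48³ = 110592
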